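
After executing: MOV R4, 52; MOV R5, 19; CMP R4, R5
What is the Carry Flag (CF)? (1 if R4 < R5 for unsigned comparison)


Register state trace:
  MOV R4, 52  → R4 = 52
  MOV R5, 19  → R5 = 19
  CMP R4, R5  → unsigned 52 - 19: no borrow
  52 >= 19, so CF = 0
CF = 0

0


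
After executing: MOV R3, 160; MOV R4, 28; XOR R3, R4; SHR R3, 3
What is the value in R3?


Register state trace:
  MOV R3, 160  → R3 = 160 (0b10100000)
  MOV R4, 28  → R4 = 28 (0b00011100)
  XOR R3, R4  → R3 = 160 XOR 28 = 188 (0b10111100)
  SHR R3, 3  → R3 = 188 >> 3 = 23
Final: R3 = 23

23


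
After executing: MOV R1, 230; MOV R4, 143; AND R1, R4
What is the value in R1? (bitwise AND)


Register state trace:
  MOV R1, 230  → R1 = 230 (0b11100110)
  MOV R4, 143  → R4 = 143 (0b10001111)
  AND R1, R4  → R1 = 230 AND 143 = 134 (0b10000110)
Final: R1 = 134

134


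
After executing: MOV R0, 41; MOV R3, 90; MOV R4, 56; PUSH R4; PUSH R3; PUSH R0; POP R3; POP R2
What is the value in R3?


Stack trace (top is rightmost):
  MOV R0, 41  → R0 = 41
  MOV R3, 90  → R3 = 90
  MOV R4, 56  → R4 = 56
  PUSH R4  → stack: [56]
  PUSH R3  → stack: [56, 90]
  PUSH R0  → stack: [56, 90, 41]
  POP R3  → R3 = 41, stack: [56, 90]
  POP R2  → R2 = 90, stack: [56]
Final: R3 = 41

41


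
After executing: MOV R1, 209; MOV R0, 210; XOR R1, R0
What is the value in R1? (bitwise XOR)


Register state trace:
  MOV R1, 209  → R1 = 209 (0b11010001)
  MOV R0, 210  → R0 = 210 (0b11010010)
  XOR R1, R0  → R1 = 209 XOR 210 = 3 (0b00000011)
Final: R1 = 3

3


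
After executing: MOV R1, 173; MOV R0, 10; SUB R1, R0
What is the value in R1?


Register state trace:
  MOV R1, 173  → R1 = 173
  MOV R0, 10  → R0 = 10
  SUB R1, R0  → R1 = 173 - 10 = 163
Final: R1 = 163

163


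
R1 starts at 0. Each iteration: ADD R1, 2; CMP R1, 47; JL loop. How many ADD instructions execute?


Loop trace (R1 starts at 0, target 47, step 2):
  ADD #1: R1 = 0 + 2 = 2  → 2 < 47, loop
  ADD #2: R1 = 2 + 2 = 4  → 4 < 47, loop
  ADD #3: R1 = 4 + 2 = 6  → 6 < 47, loop
  ADD #4: R1 = 6 + 2 = 8  → 8 < 47, loop
  ADD #5: R1 = 8 + 2 = 10  → 10 < 47, loop
  ADD #6: R1 = 10 + 2 = 12  → 12 < 47, loop
  ADD #7: R1 = 12 + 2 = 14  → 14 < 47, loop
  ADD #8: R1 = 14 + 2 = 16  → 16 < 47, loop
  ADD #9: R1 = 16 + 2 = 18  → 18 < 47, loop
  ADD #10: R1 = 18 + 2 = 20  → 20 < 47, loop
  ADD #11: R1 = 20 + 2 = 22  → 22 < 47, loop
  ADD #12: R1 = 22 + 2 = 24  → 24 < 47, loop
  ADD #13: R1 = 24 + 2 = 26  → 26 < 47, loop
  ADD #14: R1 = 26 + 2 = 28  → 28 < 47, loop
  ADD #15: R1 = 28 + 2 = 30  → 30 < 47, loop
  ADD #16: R1 = 30 + 2 = 32  → 32 < 47, loop
  ADD #17: R1 = 32 + 2 = 34  → 34 < 47, loop
  ADD #18: R1 = 34 + 2 = 36  → 36 < 47, loop
  ADD #19: R1 = 36 + 2 = 38  → 38 < 47, loop
  ADD #20: R1 = 38 + 2 = 40  → 40 < 47, loop
  ADD #21: R1 = 40 + 2 = 42  → 42 < 47, loop
  ADD #22: R1 = 42 + 2 = 44  → 44 < 47, loop
  ADD #23: R1 = 44 + 2 = 46  → 46 < 47, loop
  ADD #24: R1 = 46 + 2 = 48  → 48 >= 47, exit
Total ADD instructions: 24

24


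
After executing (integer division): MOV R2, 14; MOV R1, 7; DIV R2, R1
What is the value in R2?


Register state trace:
  MOV R2, 14  → R2 = 14
  MOV R1, 7  → R1 = 7
  DIV R2, R1  → R2 = 14 // 7 = 2
Final: R2 = 2

2


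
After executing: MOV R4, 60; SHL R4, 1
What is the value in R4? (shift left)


Register state trace:
  MOV R4, 60  → R4 = 60
  SHL R4, 1  → R4 = 60 << 1 = 60 * 2^1 = 120
Final: R4 = 120

120


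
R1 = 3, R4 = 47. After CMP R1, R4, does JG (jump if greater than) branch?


Trace:
  R1 = 3, R4 = 47
  CMP R1, R4  → compares 3 vs 47
  JG checks: is 3 greater than 47?
  3 < 47, so condition is false
Branch taken: No

No


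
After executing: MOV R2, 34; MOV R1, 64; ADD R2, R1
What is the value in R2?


Register state trace:
  MOV R2, 34  → R2 = 34
  MOV R1, 64  → R1 = 64
  ADD R2, R1  → R2 = 34 + 64 = 98
Final: R2 = 98

98


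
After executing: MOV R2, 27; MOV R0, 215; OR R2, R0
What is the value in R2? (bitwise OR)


Register state trace:
  MOV R2, 27  → R2 = 27 (0b00011011)
  MOV R0, 215  → R0 = 215 (0b11010111)
  OR R2, R0   → R2 = 27 OR 215 = 223 (0b11011111)
Final: R2 = 223

223


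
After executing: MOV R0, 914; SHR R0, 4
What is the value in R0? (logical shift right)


Register state trace:
  MOV R0, 914  → R0 = 914
  SHR R0, 4  → R0 = 914 >> 4 = 914 // 2^4 = 57
Final: R0 = 57

57


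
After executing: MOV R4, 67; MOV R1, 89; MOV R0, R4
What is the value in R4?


Register state trace:
  MOV R4, 67  → R4 = 67
  MOV R1, 89  → R1 = 89
  MOV R0, R4  → R0 = 67
Final: R4 = 67

67


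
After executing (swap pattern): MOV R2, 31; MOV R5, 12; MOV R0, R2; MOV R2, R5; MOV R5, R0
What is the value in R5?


Register state trace (swap pattern):
  MOV R2, 31  → R2 = 31
  MOV R5, 12  → R5 = 12
  MOV R0, R2  → R0 = 31  (save R2)
  MOV R2, R5  → R2 = 12  (R2 gets R5's value)
  MOV R5, R0  → R5 = 31  (R5 gets saved value)
Final: R5 = 31

31


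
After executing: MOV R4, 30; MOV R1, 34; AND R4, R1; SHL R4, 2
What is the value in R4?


Register state trace:
  MOV R4, 30  → R4 = 30 (0b00011110)
  MOV R1, 34  → R1 = 34 (0b00100010)
  AND R4, R1  → R4 = 30 AND 34 = 2 (0b00000010)
  SHL R4, 2  → R4 = 2 << 2 = 8
Final: R4 = 8

8


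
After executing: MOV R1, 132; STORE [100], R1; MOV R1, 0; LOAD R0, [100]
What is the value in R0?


Register and memory trace:
  MOV R1, 132  → R1 = 132
  STORE [100], R1  → mem[100] = 132
  MOV R1, 0  → R1 = 0
  LOAD R0, [100]  → R0 = mem[100] = 132
Final: R0 = 132

132


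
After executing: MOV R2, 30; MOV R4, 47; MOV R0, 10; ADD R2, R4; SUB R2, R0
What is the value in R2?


Register state trace:
  MOV R2, 30  → R2 = 30
  MOV R4, 47  → R4 = 47
  MOV R0, 10  → R0 = 10
  ADD R2, R4  → R2 = 30 + 47 = 77
  SUB R2, R0  → R2 = 77 - 10 = 67
Final: R2 = 67

67


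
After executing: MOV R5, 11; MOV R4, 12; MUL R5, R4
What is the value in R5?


Register state trace:
  MOV R5, 11  → R5 = 11
  MOV R4, 12  → R4 = 12
  MUL R5, R4  → R5 = 11 * 12 = 132
Final: R5 = 132

132


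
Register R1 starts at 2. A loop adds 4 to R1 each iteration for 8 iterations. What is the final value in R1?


Starting value: R1 = 2
  Iter 1: R1 = 2 + 4 = 6
  Iter 2: R1 = 6 + 4 = 10
  Iter 3: R1 = 10 + 4 = 14
  Iter 4: R1 = 14 + 4 = 18
  Iter 5: R1 = 18 + 4 = 22
  Iter 6: R1 = 22 + 4 = 26
  Iter 7: R1 = 26 + 4 = 30
  Iter 8: R1 = 30 + 4 = 34
Final: R1 = 34

34


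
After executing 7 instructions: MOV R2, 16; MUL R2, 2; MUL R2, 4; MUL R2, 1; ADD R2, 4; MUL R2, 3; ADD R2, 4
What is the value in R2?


Register state trace:
  MOV R2, 16  → R2 = 16
  MUL R2, 2  → R2 = 16 * 2 = 32
  MUL R2, 4  → R2 = 32 * 4 = 128
  MUL R2, 1  → R2 = 128 * 1 = 128
  ADD R2, 4  → R2 = 128 + 4 = 132
  MUL R2, 3  → R2 = 132 * 3 = 396
  ADD R2, 4  → R2 = 396 + 4 = 400
Final: R2 = 400

400


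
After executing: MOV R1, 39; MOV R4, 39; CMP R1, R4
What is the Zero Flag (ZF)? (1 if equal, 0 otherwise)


Register state trace:
  MOV R1, 39  → R1 = 39
  MOV R4, 39  → R4 = 39
  CMP R1, R4  → computes 39 - 39 = 0
  Result is zero, so values are equal
ZF = 1

1


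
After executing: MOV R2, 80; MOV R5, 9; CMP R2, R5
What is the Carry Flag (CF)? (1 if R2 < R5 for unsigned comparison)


Register state trace:
  MOV R2, 80  → R2 = 80
  MOV R5, 9  → R5 = 9
  CMP R2, R5  → unsigned 80 - 9: no borrow
  80 >= 9, so CF = 0
CF = 0

0


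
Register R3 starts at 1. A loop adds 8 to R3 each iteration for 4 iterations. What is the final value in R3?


Starting value: R3 = 1
  Iter 1: R3 = 1 + 8 = 9
  Iter 2: R3 = 9 + 8 = 17
  Iter 3: R3 = 17 + 8 = 25
  Iter 4: R3 = 25 + 8 = 33
Final: R3 = 33

33


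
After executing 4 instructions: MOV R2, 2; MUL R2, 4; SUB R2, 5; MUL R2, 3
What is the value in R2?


Register state trace:
  MOV R2, 2  → R2 = 2
  MUL R2, 4  → R2 = 2 * 4 = 8
  SUB R2, 5  → R2 = 8 - 5 = 3
  MUL R2, 3  → R2 = 3 * 3 = 9
Final: R2 = 9

9


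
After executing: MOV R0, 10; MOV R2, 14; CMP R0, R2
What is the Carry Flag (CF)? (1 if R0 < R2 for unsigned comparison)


Register state trace:
  MOV R0, 10  → R0 = 10
  MOV R2, 14  → R2 = 14
  CMP R0, R2  → unsigned 10 - 14: borrow occurs
  10 < 14, so CF = 1
CF = 1

1


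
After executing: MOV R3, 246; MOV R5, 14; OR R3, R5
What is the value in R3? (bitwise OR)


Register state trace:
  MOV R3, 246  → R3 = 246 (0b11110110)
  MOV R5, 14  → R5 = 14 (0b00001110)
  OR R3, R5   → R3 = 246 OR 14 = 254 (0b11111110)
Final: R3 = 254

254


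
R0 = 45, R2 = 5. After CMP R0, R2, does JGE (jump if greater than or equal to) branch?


Trace:
  R0 = 45, R2 = 5
  CMP R0, R2  → compares 45 vs 5
  JGE checks: is 45 greater than or equal to 5?
  45 > 5, so condition is true
Branch taken: Yes

Yes


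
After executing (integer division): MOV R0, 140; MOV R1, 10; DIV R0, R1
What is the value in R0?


Register state trace:
  MOV R0, 140  → R0 = 140
  MOV R1, 10  → R1 = 10
  DIV R0, R1  → R0 = 140 // 10 = 14
Final: R0 = 14

14


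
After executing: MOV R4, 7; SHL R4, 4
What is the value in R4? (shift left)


Register state trace:
  MOV R4, 7  → R4 = 7
  SHL R4, 4  → R4 = 7 << 4 = 7 * 2^4 = 112
Final: R4 = 112

112


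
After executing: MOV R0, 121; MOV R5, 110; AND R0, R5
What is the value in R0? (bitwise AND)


Register state trace:
  MOV R0, 121  → R0 = 121 (0b01111001)
  MOV R5, 110  → R5 = 110 (0b01101110)
  AND R0, R5  → R0 = 121 AND 110 = 104 (0b01101000)
Final: R0 = 104

104


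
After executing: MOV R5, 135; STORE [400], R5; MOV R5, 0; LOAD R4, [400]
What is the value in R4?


Register and memory trace:
  MOV R5, 135  → R5 = 135
  STORE [400], R5  → mem[400] = 135
  MOV R5, 0  → R5 = 0
  LOAD R4, [400]  → R4 = mem[400] = 135
Final: R4 = 135

135


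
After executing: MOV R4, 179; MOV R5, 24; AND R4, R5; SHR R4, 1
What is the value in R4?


Register state trace:
  MOV R4, 179  → R4 = 179 (0b10110011)
  MOV R5, 24  → R5 = 24 (0b00011000)
  AND R4, R5  → R4 = 179 AND 24 = 16 (0b00010000)
  SHR R4, 1  → R4 = 16 >> 1 = 8
Final: R4 = 8

8


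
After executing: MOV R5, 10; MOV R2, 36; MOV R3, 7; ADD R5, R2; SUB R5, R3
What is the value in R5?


Register state trace:
  MOV R5, 10  → R5 = 10
  MOV R2, 36  → R2 = 36
  MOV R3, 7  → R3 = 7
  ADD R5, R2  → R5 = 10 + 36 = 46
  SUB R5, R3  → R5 = 46 - 7 = 39
Final: R5 = 39

39


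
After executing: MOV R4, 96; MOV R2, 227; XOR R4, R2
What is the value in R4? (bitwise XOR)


Register state trace:
  MOV R4, 96  → R4 = 96 (0b01100000)
  MOV R2, 227  → R2 = 227 (0b11100011)
  XOR R4, R2  → R4 = 96 XOR 227 = 131 (0b10000011)
Final: R4 = 131

131


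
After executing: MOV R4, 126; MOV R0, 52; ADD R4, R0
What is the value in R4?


Register state trace:
  MOV R4, 126  → R4 = 126
  MOV R0, 52  → R0 = 52
  ADD R4, R0  → R4 = 126 + 52 = 178
Final: R4 = 178

178


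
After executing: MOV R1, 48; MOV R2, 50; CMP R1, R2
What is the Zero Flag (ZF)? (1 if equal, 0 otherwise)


Register state trace:
  MOV R1, 48  → R1 = 48
  MOV R2, 50  → R2 = 50
  CMP R1, R2  → computes 48 - 50 = -2
  Result is nonzero, so values are not equal
ZF = 0

0


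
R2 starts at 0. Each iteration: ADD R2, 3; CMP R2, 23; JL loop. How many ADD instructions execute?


Loop trace (R2 starts at 0, target 23, step 3):
  ADD #1: R2 = 0 + 3 = 3  → 3 < 23, loop
  ADD #2: R2 = 3 + 3 = 6  → 6 < 23, loop
  ADD #3: R2 = 6 + 3 = 9  → 9 < 23, loop
  ADD #4: R2 = 9 + 3 = 12  → 12 < 23, loop
  ADD #5: R2 = 12 + 3 = 15  → 15 < 23, loop
  ADD #6: R2 = 15 + 3 = 18  → 18 < 23, loop
  ADD #7: R2 = 18 + 3 = 21  → 21 < 23, loop
  ADD #8: R2 = 21 + 3 = 24  → 24 >= 23, exit
Total ADD instructions: 8

8


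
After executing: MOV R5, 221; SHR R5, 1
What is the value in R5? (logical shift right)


Register state trace:
  MOV R5, 221  → R5 = 221
  SHR R5, 1  → R5 = 221 >> 1 = 221 // 2^1 = 110
Final: R5 = 110

110


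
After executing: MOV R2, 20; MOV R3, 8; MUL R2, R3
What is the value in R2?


Register state trace:
  MOV R2, 20  → R2 = 20
  MOV R3, 8  → R3 = 8
  MUL R2, R3  → R2 = 20 * 8 = 160
Final: R2 = 160

160


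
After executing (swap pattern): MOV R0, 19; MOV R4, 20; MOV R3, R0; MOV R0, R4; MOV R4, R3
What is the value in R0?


Register state trace (swap pattern):
  MOV R0, 19  → R0 = 19
  MOV R4, 20  → R4 = 20
  MOV R3, R0  → R3 = 19  (save R0)
  MOV R0, R4  → R0 = 20  (R0 gets R4's value)
  MOV R4, R3  → R4 = 19  (R4 gets saved value)
Final: R0 = 20

20


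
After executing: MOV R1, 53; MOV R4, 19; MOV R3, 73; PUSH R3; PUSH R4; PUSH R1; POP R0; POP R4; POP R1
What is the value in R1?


Stack trace (top is rightmost):
  MOV R1, 53  → R1 = 53
  MOV R4, 19  → R4 = 19
  MOV R3, 73  → R3 = 73
  PUSH R3  → stack: [73]
  PUSH R4  → stack: [73, 19]
  PUSH R1  → stack: [73, 19, 53]
  POP R0  → R0 = 53, stack: [73, 19]
  POP R4  → R4 = 19, stack: [73]
  POP R1  → R1 = 73, stack: []
Final: R1 = 73

73


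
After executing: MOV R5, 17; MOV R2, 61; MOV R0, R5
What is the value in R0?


Register state trace:
  MOV R5, 17  → R5 = 17
  MOV R2, 61  → R2 = 61
  MOV R0, R5  → R0 = 17
Final: R0 = 17

17


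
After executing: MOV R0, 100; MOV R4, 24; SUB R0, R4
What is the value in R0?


Register state trace:
  MOV R0, 100  → R0 = 100
  MOV R4, 24  → R4 = 24
  SUB R0, R4  → R0 = 100 - 24 = 76
Final: R0 = 76

76


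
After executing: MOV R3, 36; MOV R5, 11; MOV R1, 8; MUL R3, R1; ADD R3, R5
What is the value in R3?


Register state trace:
  MOV R3, 36  → R3 = 36
  MOV R5, 11  → R5 = 11
  MOV R1, 8  → R1 = 8
  MUL R3, R1  → R3 = 36 * 8 = 288
  ADD R3, R5  → R3 = 288 + 11 = 299
Final: R3 = 299

299


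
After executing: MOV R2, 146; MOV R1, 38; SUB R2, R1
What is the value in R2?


Register state trace:
  MOV R2, 146  → R2 = 146
  MOV R1, 38  → R1 = 38
  SUB R2, R1  → R2 = 146 - 38 = 108
Final: R2 = 108

108


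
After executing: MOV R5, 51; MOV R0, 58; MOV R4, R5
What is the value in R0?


Register state trace:
  MOV R5, 51  → R5 = 51
  MOV R0, 58  → R0 = 58
  MOV R4, R5  → R4 = 51
Final: R0 = 58

58


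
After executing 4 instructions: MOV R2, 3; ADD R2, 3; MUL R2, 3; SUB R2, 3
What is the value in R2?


Register state trace:
  MOV R2, 3  → R2 = 3
  ADD R2, 3  → R2 = 3 + 3 = 6
  MUL R2, 3  → R2 = 6 * 3 = 18
  SUB R2, 3  → R2 = 18 - 3 = 15
Final: R2 = 15

15


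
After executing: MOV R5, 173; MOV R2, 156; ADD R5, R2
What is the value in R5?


Register state trace:
  MOV R5, 173  → R5 = 173
  MOV R2, 156  → R2 = 156
  ADD R5, R2  → R5 = 173 + 156 = 329
Final: R5 = 329

329


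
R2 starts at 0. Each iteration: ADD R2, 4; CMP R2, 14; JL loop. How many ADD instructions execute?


Loop trace (R2 starts at 0, target 14, step 4):
  ADD #1: R2 = 0 + 4 = 4  → 4 < 14, loop
  ADD #2: R2 = 4 + 4 = 8  → 8 < 14, loop
  ADD #3: R2 = 8 + 4 = 12  → 12 < 14, loop
  ADD #4: R2 = 12 + 4 = 16  → 16 >= 14, exit
Total ADD instructions: 4

4


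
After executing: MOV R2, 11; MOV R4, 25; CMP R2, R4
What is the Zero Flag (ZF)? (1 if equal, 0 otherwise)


Register state trace:
  MOV R2, 11  → R2 = 11
  MOV R4, 25  → R4 = 25
  CMP R2, R4  → computes 11 - 25 = -14
  Result is nonzero, so values are not equal
ZF = 0

0


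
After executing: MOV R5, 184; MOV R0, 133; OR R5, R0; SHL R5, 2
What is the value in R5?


Register state trace:
  MOV R5, 184  → R5 = 184 (0b10111000)
  MOV R0, 133  → R0 = 133 (0b10000101)
  OR R5, R0  → R5 = 184 OR 133 = 189 (0b10111101)
  SHL R5, 2  → R5 = 189 << 2 = 756
Final: R5 = 756

756


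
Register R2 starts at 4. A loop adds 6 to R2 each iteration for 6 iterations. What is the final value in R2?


Starting value: R2 = 4
  Iter 1: R2 = 4 + 6 = 10
  Iter 2: R2 = 10 + 6 = 16
  Iter 3: R2 = 16 + 6 = 22
  Iter 4: R2 = 22 + 6 = 28
  Iter 5: R2 = 28 + 6 = 34
  Iter 6: R2 = 34 + 6 = 40
Final: R2 = 40

40


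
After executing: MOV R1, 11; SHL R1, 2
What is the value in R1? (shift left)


Register state trace:
  MOV R1, 11  → R1 = 11
  SHL R1, 2  → R1 = 11 << 2 = 11 * 2^2 = 44
Final: R1 = 44

44


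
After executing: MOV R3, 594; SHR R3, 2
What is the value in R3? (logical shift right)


Register state trace:
  MOV R3, 594  → R3 = 594
  SHR R3, 2  → R3 = 594 >> 2 = 594 // 2^2 = 148
Final: R3 = 148

148


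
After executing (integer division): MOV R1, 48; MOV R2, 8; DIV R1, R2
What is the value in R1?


Register state trace:
  MOV R1, 48  → R1 = 48
  MOV R2, 8  → R2 = 8
  DIV R1, R2  → R1 = 48 // 8 = 6
Final: R1 = 6

6


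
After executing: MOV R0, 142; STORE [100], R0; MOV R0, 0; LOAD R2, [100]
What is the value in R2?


Register and memory trace:
  MOV R0, 142  → R0 = 142
  STORE [100], R0  → mem[100] = 142
  MOV R0, 0  → R0 = 0
  LOAD R2, [100]  → R2 = mem[100] = 142
Final: R2 = 142

142


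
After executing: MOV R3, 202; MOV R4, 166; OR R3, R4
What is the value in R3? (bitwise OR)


Register state trace:
  MOV R3, 202  → R3 = 202 (0b11001010)
  MOV R4, 166  → R4 = 166 (0b10100110)
  OR R3, R4   → R3 = 202 OR 166 = 238 (0b11101110)
Final: R3 = 238

238


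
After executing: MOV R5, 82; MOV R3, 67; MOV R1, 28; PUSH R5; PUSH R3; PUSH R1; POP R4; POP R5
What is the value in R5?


Stack trace (top is rightmost):
  MOV R5, 82  → R5 = 82
  MOV R3, 67  → R3 = 67
  MOV R1, 28  → R1 = 28
  PUSH R5  → stack: [82]
  PUSH R3  → stack: [82, 67]
  PUSH R1  → stack: [82, 67, 28]
  POP R4  → R4 = 28, stack: [82, 67]
  POP R5  → R5 = 67, stack: [82]
Final: R5 = 67

67


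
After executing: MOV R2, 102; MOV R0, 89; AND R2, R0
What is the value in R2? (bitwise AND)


Register state trace:
  MOV R2, 102  → R2 = 102 (0b01100110)
  MOV R0, 89  → R0 = 89 (0b01011001)
  AND R2, R0  → R2 = 102 AND 89 = 64 (0b01000000)
Final: R2 = 64

64


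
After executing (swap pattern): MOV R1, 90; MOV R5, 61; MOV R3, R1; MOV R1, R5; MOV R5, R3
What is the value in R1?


Register state trace (swap pattern):
  MOV R1, 90  → R1 = 90
  MOV R5, 61  → R5 = 61
  MOV R3, R1  → R3 = 90  (save R1)
  MOV R1, R5  → R1 = 61  (R1 gets R5's value)
  MOV R5, R3  → R5 = 90  (R5 gets saved value)
Final: R1 = 61

61


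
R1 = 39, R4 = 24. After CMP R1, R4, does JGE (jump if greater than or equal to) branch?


Trace:
  R1 = 39, R4 = 24
  CMP R1, R4  → compares 39 vs 24
  JGE checks: is 39 greater than or equal to 24?
  39 > 24, so condition is true
Branch taken: Yes

Yes


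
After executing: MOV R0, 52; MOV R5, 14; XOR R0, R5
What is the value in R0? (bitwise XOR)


Register state trace:
  MOV R0, 52  → R0 = 52 (0b00110100)
  MOV R5, 14  → R5 = 14 (0b00001110)
  XOR R0, R5  → R0 = 52 XOR 14 = 58 (0b00111010)
Final: R0 = 58

58


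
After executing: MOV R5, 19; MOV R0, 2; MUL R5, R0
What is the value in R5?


Register state trace:
  MOV R5, 19  → R5 = 19
  MOV R0, 2  → R0 = 2
  MUL R5, R0  → R5 = 19 * 2 = 38
Final: R5 = 38

38


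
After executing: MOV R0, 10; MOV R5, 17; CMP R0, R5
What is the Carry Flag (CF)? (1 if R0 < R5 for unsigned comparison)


Register state trace:
  MOV R0, 10  → R0 = 10
  MOV R5, 17  → R5 = 17
  CMP R0, R5  → unsigned 10 - 17: borrow occurs
  10 < 17, so CF = 1
CF = 1

1


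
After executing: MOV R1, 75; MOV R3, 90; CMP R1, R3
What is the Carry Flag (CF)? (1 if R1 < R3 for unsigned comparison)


Register state trace:
  MOV R1, 75  → R1 = 75
  MOV R3, 90  → R3 = 90
  CMP R1, R3  → unsigned 75 - 90: borrow occurs
  75 < 90, so CF = 1
CF = 1

1


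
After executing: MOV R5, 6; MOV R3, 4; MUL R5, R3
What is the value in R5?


Register state trace:
  MOV R5, 6  → R5 = 6
  MOV R3, 4  → R3 = 4
  MUL R5, R3  → R5 = 6 * 4 = 24
Final: R5 = 24

24


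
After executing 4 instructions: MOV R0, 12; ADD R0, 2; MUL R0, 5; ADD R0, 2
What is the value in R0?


Register state trace:
  MOV R0, 12  → R0 = 12
  ADD R0, 2  → R0 = 12 + 2 = 14
  MUL R0, 5  → R0 = 14 * 5 = 70
  ADD R0, 2  → R0 = 70 + 2 = 72
Final: R0 = 72

72


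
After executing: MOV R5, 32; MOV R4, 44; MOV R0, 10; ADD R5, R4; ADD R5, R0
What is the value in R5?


Register state trace:
  MOV R5, 32  → R5 = 32
  MOV R4, 44  → R4 = 44
  MOV R0, 10  → R0 = 10
  ADD R5, R4  → R5 = 32 + 44 = 76
  ADD R5, R0  → R5 = 76 + 10 = 86
Final: R5 = 86

86


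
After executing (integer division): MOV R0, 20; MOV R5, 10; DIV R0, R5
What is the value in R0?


Register state trace:
  MOV R0, 20  → R0 = 20
  MOV R5, 10  → R5 = 10
  DIV R0, R5  → R0 = 20 // 10 = 2
Final: R0 = 2

2


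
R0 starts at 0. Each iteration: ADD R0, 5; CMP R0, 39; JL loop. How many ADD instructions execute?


Loop trace (R0 starts at 0, target 39, step 5):
  ADD #1: R0 = 0 + 5 = 5  → 5 < 39, loop
  ADD #2: R0 = 5 + 5 = 10  → 10 < 39, loop
  ADD #3: R0 = 10 + 5 = 15  → 15 < 39, loop
  ADD #4: R0 = 15 + 5 = 20  → 20 < 39, loop
  ADD #5: R0 = 20 + 5 = 25  → 25 < 39, loop
  ADD #6: R0 = 25 + 5 = 30  → 30 < 39, loop
  ADD #7: R0 = 30 + 5 = 35  → 35 < 39, loop
  ADD #8: R0 = 35 + 5 = 40  → 40 >= 39, exit
Total ADD instructions: 8

8


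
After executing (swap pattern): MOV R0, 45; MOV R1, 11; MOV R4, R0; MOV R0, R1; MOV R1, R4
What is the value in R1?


Register state trace (swap pattern):
  MOV R0, 45  → R0 = 45
  MOV R1, 11  → R1 = 11
  MOV R4, R0  → R4 = 45  (save R0)
  MOV R0, R1  → R0 = 11  (R0 gets R1's value)
  MOV R1, R4  → R1 = 45  (R1 gets saved value)
Final: R1 = 45

45


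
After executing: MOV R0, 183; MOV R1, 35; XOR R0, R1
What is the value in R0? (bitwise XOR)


Register state trace:
  MOV R0, 183  → R0 = 183 (0b10110111)
  MOV R1, 35  → R1 = 35 (0b00100011)
  XOR R0, R1  → R0 = 183 XOR 35 = 148 (0b10010100)
Final: R0 = 148

148


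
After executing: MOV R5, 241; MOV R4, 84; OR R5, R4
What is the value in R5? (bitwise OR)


Register state trace:
  MOV R5, 241  → R5 = 241 (0b11110001)
  MOV R4, 84  → R4 = 84 (0b01010100)
  OR R5, R4   → R5 = 241 OR 84 = 245 (0b11110101)
Final: R5 = 245

245


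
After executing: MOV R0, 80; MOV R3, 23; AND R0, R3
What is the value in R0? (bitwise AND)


Register state trace:
  MOV R0, 80  → R0 = 80 (0b01010000)
  MOV R3, 23  → R3 = 23 (0b00010111)
  AND R0, R3  → R0 = 80 AND 23 = 16 (0b00010000)
Final: R0 = 16

16


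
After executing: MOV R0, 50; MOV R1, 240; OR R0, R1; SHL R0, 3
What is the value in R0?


Register state trace:
  MOV R0, 50  → R0 = 50 (0b00110010)
  MOV R1, 240  → R1 = 240 (0b11110000)
  OR R0, R1  → R0 = 50 OR 240 = 242 (0b11110010)
  SHL R0, 3  → R0 = 242 << 3 = 1936
Final: R0 = 1936

1936


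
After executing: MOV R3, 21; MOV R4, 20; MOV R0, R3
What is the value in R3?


Register state trace:
  MOV R3, 21  → R3 = 21
  MOV R4, 20  → R4 = 20
  MOV R0, R3  → R0 = 21
Final: R3 = 21

21


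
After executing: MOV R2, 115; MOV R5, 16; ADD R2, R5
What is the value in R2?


Register state trace:
  MOV R2, 115  → R2 = 115
  MOV R5, 16  → R5 = 16
  ADD R2, R5  → R2 = 115 + 16 = 131
Final: R2 = 131

131


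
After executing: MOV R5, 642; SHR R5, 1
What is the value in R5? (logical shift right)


Register state trace:
  MOV R5, 642  → R5 = 642
  SHR R5, 1  → R5 = 642 >> 1 = 642 // 2^1 = 321
Final: R5 = 321

321


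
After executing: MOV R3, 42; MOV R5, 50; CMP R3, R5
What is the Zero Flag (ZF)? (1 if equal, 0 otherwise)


Register state trace:
  MOV R3, 42  → R3 = 42
  MOV R5, 50  → R5 = 50
  CMP R3, R5  → computes 42 - 50 = -8
  Result is nonzero, so values are not equal
ZF = 0

0


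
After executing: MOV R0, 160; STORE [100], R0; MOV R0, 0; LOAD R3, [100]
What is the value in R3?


Register and memory trace:
  MOV R0, 160  → R0 = 160
  STORE [100], R0  → mem[100] = 160
  MOV R0, 0  → R0 = 0
  LOAD R3, [100]  → R3 = mem[100] = 160
Final: R3 = 160

160


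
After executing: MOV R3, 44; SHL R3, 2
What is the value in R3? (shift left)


Register state trace:
  MOV R3, 44  → R3 = 44
  SHL R3, 2  → R3 = 44 << 2 = 44 * 2^2 = 176
Final: R3 = 176

176


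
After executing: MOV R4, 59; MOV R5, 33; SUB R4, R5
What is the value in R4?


Register state trace:
  MOV R4, 59  → R4 = 59
  MOV R5, 33  → R5 = 33
  SUB R4, R5  → R4 = 59 - 33 = 26
Final: R4 = 26

26


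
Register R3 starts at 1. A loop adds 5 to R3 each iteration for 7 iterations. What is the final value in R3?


Starting value: R3 = 1
  Iter 1: R3 = 1 + 5 = 6
  Iter 2: R3 = 6 + 5 = 11
  Iter 3: R3 = 11 + 5 = 16
  Iter 4: R3 = 16 + 5 = 21
  Iter 5: R3 = 21 + 5 = 26
  Iter 6: R3 = 26 + 5 = 31
  Iter 7: R3 = 31 + 5 = 36
Final: R3 = 36

36


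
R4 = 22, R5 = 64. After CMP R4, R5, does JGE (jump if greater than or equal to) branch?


Trace:
  R4 = 22, R5 = 64
  CMP R4, R5  → compares 22 vs 64
  JGE checks: is 22 greater than or equal to 64?
  22 < 64, so condition is false
Branch taken: No

No


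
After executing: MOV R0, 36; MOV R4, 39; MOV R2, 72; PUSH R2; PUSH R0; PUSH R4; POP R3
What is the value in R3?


Stack trace (top is rightmost):
  MOV R0, 36  → R0 = 36
  MOV R4, 39  → R4 = 39
  MOV R2, 72  → R2 = 72
  PUSH R2  → stack: [72]
  PUSH R0  → stack: [72, 36]
  PUSH R4  → stack: [72, 36, 39]
  POP R3  → R3 = 39, stack: [72, 36]
Final: R3 = 39

39


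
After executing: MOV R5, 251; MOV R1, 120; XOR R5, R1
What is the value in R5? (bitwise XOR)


Register state trace:
  MOV R5, 251  → R5 = 251 (0b11111011)
  MOV R1, 120  → R1 = 120 (0b01111000)
  XOR R5, R1  → R5 = 251 XOR 120 = 131 (0b10000011)
Final: R5 = 131

131


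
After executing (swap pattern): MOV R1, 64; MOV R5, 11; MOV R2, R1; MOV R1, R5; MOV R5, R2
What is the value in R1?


Register state trace (swap pattern):
  MOV R1, 64  → R1 = 64
  MOV R5, 11  → R5 = 11
  MOV R2, R1  → R2 = 64  (save R1)
  MOV R1, R5  → R1 = 11  (R1 gets R5's value)
  MOV R5, R2  → R5 = 64  (R5 gets saved value)
Final: R1 = 11

11


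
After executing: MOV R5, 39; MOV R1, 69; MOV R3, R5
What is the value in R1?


Register state trace:
  MOV R5, 39  → R5 = 39
  MOV R1, 69  → R1 = 69
  MOV R3, R5  → R3 = 39
Final: R1 = 69

69


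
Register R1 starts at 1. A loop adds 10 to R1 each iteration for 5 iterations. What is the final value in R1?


Starting value: R1 = 1
  Iter 1: R1 = 1 + 10 = 11
  Iter 2: R1 = 11 + 10 = 21
  Iter 3: R1 = 21 + 10 = 31
  Iter 4: R1 = 31 + 10 = 41
  Iter 5: R1 = 41 + 10 = 51
Final: R1 = 51

51


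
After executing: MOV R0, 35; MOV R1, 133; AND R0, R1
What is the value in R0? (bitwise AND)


Register state trace:
  MOV R0, 35  → R0 = 35 (0b00100011)
  MOV R1, 133  → R1 = 133 (0b10000101)
  AND R0, R1  → R0 = 35 AND 133 = 1 (0b00000001)
Final: R0 = 1

1


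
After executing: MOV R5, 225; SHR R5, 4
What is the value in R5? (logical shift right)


Register state trace:
  MOV R5, 225  → R5 = 225
  SHR R5, 4  → R5 = 225 >> 4 = 225 // 2^4 = 14
Final: R5 = 14

14


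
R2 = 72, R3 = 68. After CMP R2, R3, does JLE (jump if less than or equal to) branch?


Trace:
  R2 = 72, R3 = 68
  CMP R2, R3  → compares 72 vs 68
  JLE checks: is 72 less than or equal to 68?
  72 > 68, so condition is false
Branch taken: No

No


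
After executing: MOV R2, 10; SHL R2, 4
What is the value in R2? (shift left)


Register state trace:
  MOV R2, 10  → R2 = 10
  SHL R2, 4  → R2 = 10 << 4 = 10 * 2^4 = 160
Final: R2 = 160

160


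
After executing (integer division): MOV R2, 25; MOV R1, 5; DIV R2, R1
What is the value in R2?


Register state trace:
  MOV R2, 25  → R2 = 25
  MOV R1, 5  → R1 = 5
  DIV R2, R1  → R2 = 25 // 5 = 5
Final: R2 = 5

5


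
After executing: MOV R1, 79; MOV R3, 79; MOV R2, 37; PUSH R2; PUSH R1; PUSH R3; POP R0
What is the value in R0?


Stack trace (top is rightmost):
  MOV R1, 79  → R1 = 79
  MOV R3, 79  → R3 = 79
  MOV R2, 37  → R2 = 37
  PUSH R2  → stack: [37]
  PUSH R1  → stack: [37, 79]
  PUSH R3  → stack: [37, 79, 79]
  POP R0  → R0 = 79, stack: [37, 79]
Final: R0 = 79

79


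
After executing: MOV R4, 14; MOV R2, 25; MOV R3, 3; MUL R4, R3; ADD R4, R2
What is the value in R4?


Register state trace:
  MOV R4, 14  → R4 = 14
  MOV R2, 25  → R2 = 25
  MOV R3, 3  → R3 = 3
  MUL R4, R3  → R4 = 14 * 3 = 42
  ADD R4, R2  → R4 = 42 + 25 = 67
Final: R4 = 67

67


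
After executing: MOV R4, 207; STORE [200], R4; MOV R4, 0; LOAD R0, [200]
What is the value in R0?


Register and memory trace:
  MOV R4, 207  → R4 = 207
  STORE [200], R4  → mem[200] = 207
  MOV R4, 0  → R4 = 0
  LOAD R0, [200]  → R0 = mem[200] = 207
Final: R0 = 207

207


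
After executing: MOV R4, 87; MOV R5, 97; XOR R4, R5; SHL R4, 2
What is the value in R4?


Register state trace:
  MOV R4, 87  → R4 = 87 (0b01010111)
  MOV R5, 97  → R5 = 97 (0b01100001)
  XOR R4, R5  → R4 = 87 XOR 97 = 54 (0b00110110)
  SHL R4, 2  → R4 = 54 << 2 = 216
Final: R4 = 216

216


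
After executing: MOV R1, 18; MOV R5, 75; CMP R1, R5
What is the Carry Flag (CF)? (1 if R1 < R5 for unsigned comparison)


Register state trace:
  MOV R1, 18  → R1 = 18
  MOV R5, 75  → R5 = 75
  CMP R1, R5  → unsigned 18 - 75: borrow occurs
  18 < 75, so CF = 1
CF = 1

1


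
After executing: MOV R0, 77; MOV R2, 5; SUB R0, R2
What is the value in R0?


Register state trace:
  MOV R0, 77  → R0 = 77
  MOV R2, 5  → R2 = 5
  SUB R0, R2  → R0 = 77 - 5 = 72
Final: R0 = 72

72


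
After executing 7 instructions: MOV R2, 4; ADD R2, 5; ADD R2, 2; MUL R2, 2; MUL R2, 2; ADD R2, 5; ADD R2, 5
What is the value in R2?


Register state trace:
  MOV R2, 4  → R2 = 4
  ADD R2, 5  → R2 = 4 + 5 = 9
  ADD R2, 2  → R2 = 9 + 2 = 11
  MUL R2, 2  → R2 = 11 * 2 = 22
  MUL R2, 2  → R2 = 22 * 2 = 44
  ADD R2, 5  → R2 = 44 + 5 = 49
  ADD R2, 5  → R2 = 49 + 5 = 54
Final: R2 = 54

54


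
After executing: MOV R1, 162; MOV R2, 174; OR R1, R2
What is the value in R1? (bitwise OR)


Register state trace:
  MOV R1, 162  → R1 = 162 (0b10100010)
  MOV R2, 174  → R2 = 174 (0b10101110)
  OR R1, R2   → R1 = 162 OR 174 = 174 (0b10101110)
Final: R1 = 174

174


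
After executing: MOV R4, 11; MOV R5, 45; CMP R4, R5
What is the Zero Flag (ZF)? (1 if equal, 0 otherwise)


Register state trace:
  MOV R4, 11  → R4 = 11
  MOV R5, 45  → R5 = 45
  CMP R4, R5  → computes 11 - 45 = -34
  Result is nonzero, so values are not equal
ZF = 0

0


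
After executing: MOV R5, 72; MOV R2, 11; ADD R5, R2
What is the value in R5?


Register state trace:
  MOV R5, 72  → R5 = 72
  MOV R2, 11  → R2 = 11
  ADD R5, R2  → R5 = 72 + 11 = 83
Final: R5 = 83

83


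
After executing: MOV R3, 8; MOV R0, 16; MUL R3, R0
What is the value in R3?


Register state trace:
  MOV R3, 8  → R3 = 8
  MOV R0, 16  → R0 = 16
  MUL R3, R0  → R3 = 8 * 16 = 128
Final: R3 = 128

128


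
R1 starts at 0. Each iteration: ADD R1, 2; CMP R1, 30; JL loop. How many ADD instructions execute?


Loop trace (R1 starts at 0, target 30, step 2):
  ADD #1: R1 = 0 + 2 = 2  → 2 < 30, loop
  ADD #2: R1 = 2 + 2 = 4  → 4 < 30, loop
  ADD #3: R1 = 4 + 2 = 6  → 6 < 30, loop
  ADD #4: R1 = 6 + 2 = 8  → 8 < 30, loop
  ADD #5: R1 = 8 + 2 = 10  → 10 < 30, loop
  ADD #6: R1 = 10 + 2 = 12  → 12 < 30, loop
  ADD #7: R1 = 12 + 2 = 14  → 14 < 30, loop
  ADD #8: R1 = 14 + 2 = 16  → 16 < 30, loop
  ADD #9: R1 = 16 + 2 = 18  → 18 < 30, loop
  ADD #10: R1 = 18 + 2 = 20  → 20 < 30, loop
  ADD #11: R1 = 20 + 2 = 22  → 22 < 30, loop
  ADD #12: R1 = 22 + 2 = 24  → 24 < 30, loop
  ADD #13: R1 = 24 + 2 = 26  → 26 < 30, loop
  ADD #14: R1 = 26 + 2 = 28  → 28 < 30, loop
  ADD #15: R1 = 28 + 2 = 30  → 30 >= 30, exit
Total ADD instructions: 15

15


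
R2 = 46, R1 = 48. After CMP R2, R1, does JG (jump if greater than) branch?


Trace:
  R2 = 46, R1 = 48
  CMP R2, R1  → compares 46 vs 48
  JG checks: is 46 greater than 48?
  46 < 48, so condition is false
Branch taken: No

No


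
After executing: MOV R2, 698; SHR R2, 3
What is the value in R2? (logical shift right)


Register state trace:
  MOV R2, 698  → R2 = 698
  SHR R2, 3  → R2 = 698 >> 3 = 698 // 2^3 = 87
Final: R2 = 87

87


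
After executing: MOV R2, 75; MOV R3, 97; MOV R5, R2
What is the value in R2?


Register state trace:
  MOV R2, 75  → R2 = 75
  MOV R3, 97  → R3 = 97
  MOV R5, R2  → R5 = 75
Final: R2 = 75

75


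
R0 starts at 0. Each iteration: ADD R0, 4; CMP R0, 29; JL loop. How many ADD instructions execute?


Loop trace (R0 starts at 0, target 29, step 4):
  ADD #1: R0 = 0 + 4 = 4  → 4 < 29, loop
  ADD #2: R0 = 4 + 4 = 8  → 8 < 29, loop
  ADD #3: R0 = 8 + 4 = 12  → 12 < 29, loop
  ADD #4: R0 = 12 + 4 = 16  → 16 < 29, loop
  ADD #5: R0 = 16 + 4 = 20  → 20 < 29, loop
  ADD #6: R0 = 20 + 4 = 24  → 24 < 29, loop
  ADD #7: R0 = 24 + 4 = 28  → 28 < 29, loop
  ADD #8: R0 = 28 + 4 = 32  → 32 >= 29, exit
Total ADD instructions: 8

8


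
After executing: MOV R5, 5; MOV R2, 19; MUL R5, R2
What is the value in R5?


Register state trace:
  MOV R5, 5  → R5 = 5
  MOV R2, 19  → R2 = 19
  MUL R5, R2  → R5 = 5 * 19 = 95
Final: R5 = 95

95


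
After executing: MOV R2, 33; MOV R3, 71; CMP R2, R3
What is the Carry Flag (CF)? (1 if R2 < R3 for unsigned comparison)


Register state trace:
  MOV R2, 33  → R2 = 33
  MOV R3, 71  → R3 = 71
  CMP R2, R3  → unsigned 33 - 71: borrow occurs
  33 < 71, so CF = 1
CF = 1

1


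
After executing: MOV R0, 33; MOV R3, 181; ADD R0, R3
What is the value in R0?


Register state trace:
  MOV R0, 33  → R0 = 33
  MOV R3, 181  → R3 = 181
  ADD R0, R3  → R0 = 33 + 181 = 214
Final: R0 = 214

214


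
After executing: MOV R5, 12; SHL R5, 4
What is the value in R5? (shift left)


Register state trace:
  MOV R5, 12  → R5 = 12
  SHL R5, 4  → R5 = 12 << 4 = 12 * 2^4 = 192
Final: R5 = 192

192


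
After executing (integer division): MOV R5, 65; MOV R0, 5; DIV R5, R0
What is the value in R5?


Register state trace:
  MOV R5, 65  → R5 = 65
  MOV R0, 5  → R0 = 5
  DIV R5, R0  → R5 = 65 // 5 = 13
Final: R5 = 13

13


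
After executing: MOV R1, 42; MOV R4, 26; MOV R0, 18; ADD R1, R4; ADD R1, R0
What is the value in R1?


Register state trace:
  MOV R1, 42  → R1 = 42
  MOV R4, 26  → R4 = 26
  MOV R0, 18  → R0 = 18
  ADD R1, R4  → R1 = 42 + 26 = 68
  ADD R1, R0  → R1 = 68 + 18 = 86
Final: R1 = 86

86


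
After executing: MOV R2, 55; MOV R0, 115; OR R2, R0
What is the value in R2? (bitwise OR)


Register state trace:
  MOV R2, 55  → R2 = 55 (0b00110111)
  MOV R0, 115  → R0 = 115 (0b01110011)
  OR R2, R0   → R2 = 55 OR 115 = 119 (0b01110111)
Final: R2 = 119

119


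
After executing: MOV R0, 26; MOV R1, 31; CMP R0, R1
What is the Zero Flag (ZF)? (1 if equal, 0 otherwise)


Register state trace:
  MOV R0, 26  → R0 = 26
  MOV R1, 31  → R1 = 31
  CMP R0, R1  → computes 26 - 31 = -5
  Result is nonzero, so values are not equal
ZF = 0

0


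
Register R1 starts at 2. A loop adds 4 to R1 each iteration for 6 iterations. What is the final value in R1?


Starting value: R1 = 2
  Iter 1: R1 = 2 + 4 = 6
  Iter 2: R1 = 6 + 4 = 10
  Iter 3: R1 = 10 + 4 = 14
  Iter 4: R1 = 14 + 4 = 18
  Iter 5: R1 = 18 + 4 = 22
  Iter 6: R1 = 22 + 4 = 26
Final: R1 = 26

26


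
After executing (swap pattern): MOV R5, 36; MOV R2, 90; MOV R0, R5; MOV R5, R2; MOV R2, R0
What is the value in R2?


Register state trace (swap pattern):
  MOV R5, 36  → R5 = 36
  MOV R2, 90  → R2 = 90
  MOV R0, R5  → R0 = 36  (save R5)
  MOV R5, R2  → R5 = 90  (R5 gets R2's value)
  MOV R2, R0  → R2 = 36  (R2 gets saved value)
Final: R2 = 36

36


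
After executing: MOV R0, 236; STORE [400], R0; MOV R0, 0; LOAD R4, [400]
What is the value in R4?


Register and memory trace:
  MOV R0, 236  → R0 = 236
  STORE [400], R0  → mem[400] = 236
  MOV R0, 0  → R0 = 0
  LOAD R4, [400]  → R4 = mem[400] = 236
Final: R4 = 236

236


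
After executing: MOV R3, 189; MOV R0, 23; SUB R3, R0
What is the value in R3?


Register state trace:
  MOV R3, 189  → R3 = 189
  MOV R0, 23  → R0 = 23
  SUB R3, R0  → R3 = 189 - 23 = 166
Final: R3 = 166

166


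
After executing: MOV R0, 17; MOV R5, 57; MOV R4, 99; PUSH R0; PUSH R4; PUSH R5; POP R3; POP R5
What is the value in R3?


Stack trace (top is rightmost):
  MOV R0, 17  → R0 = 17
  MOV R5, 57  → R5 = 57
  MOV R4, 99  → R4 = 99
  PUSH R0  → stack: [17]
  PUSH R4  → stack: [17, 99]
  PUSH R5  → stack: [17, 99, 57]
  POP R3  → R3 = 57, stack: [17, 99]
  POP R5  → R5 = 99, stack: [17]
Final: R3 = 57

57


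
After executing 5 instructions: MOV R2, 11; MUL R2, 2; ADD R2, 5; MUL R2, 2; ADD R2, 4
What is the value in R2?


Register state trace:
  MOV R2, 11  → R2 = 11
  MUL R2, 2  → R2 = 11 * 2 = 22
  ADD R2, 5  → R2 = 22 + 5 = 27
  MUL R2, 2  → R2 = 27 * 2 = 54
  ADD R2, 4  → R2 = 54 + 4 = 58
Final: R2 = 58

58


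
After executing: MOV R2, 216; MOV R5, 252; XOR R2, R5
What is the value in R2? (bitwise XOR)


Register state trace:
  MOV R2, 216  → R2 = 216 (0b11011000)
  MOV R5, 252  → R5 = 252 (0b11111100)
  XOR R2, R5  → R2 = 216 XOR 252 = 36 (0b00100100)
Final: R2 = 36

36


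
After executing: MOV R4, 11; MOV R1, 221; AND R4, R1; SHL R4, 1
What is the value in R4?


Register state trace:
  MOV R4, 11  → R4 = 11 (0b00001011)
  MOV R1, 221  → R1 = 221 (0b11011101)
  AND R4, R1  → R4 = 11 AND 221 = 9 (0b00001001)
  SHL R4, 1  → R4 = 9 << 1 = 18
Final: R4 = 18

18


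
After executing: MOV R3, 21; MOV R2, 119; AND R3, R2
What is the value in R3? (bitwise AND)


Register state trace:
  MOV R3, 21  → R3 = 21 (0b00010101)
  MOV R2, 119  → R2 = 119 (0b01110111)
  AND R3, R2  → R3 = 21 AND 119 = 21 (0b00010101)
Final: R3 = 21

21


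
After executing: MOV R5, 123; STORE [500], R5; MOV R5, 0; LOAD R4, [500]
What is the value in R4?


Register and memory trace:
  MOV R5, 123  → R5 = 123
  STORE [500], R5  → mem[500] = 123
  MOV R5, 0  → R5 = 0
  LOAD R4, [500]  → R4 = mem[500] = 123
Final: R4 = 123

123


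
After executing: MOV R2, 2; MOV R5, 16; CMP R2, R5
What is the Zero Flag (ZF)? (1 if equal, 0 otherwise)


Register state trace:
  MOV R2, 2  → R2 = 2
  MOV R5, 16  → R5 = 16
  CMP R2, R5  → computes 2 - 16 = -14
  Result is nonzero, so values are not equal
ZF = 0

0


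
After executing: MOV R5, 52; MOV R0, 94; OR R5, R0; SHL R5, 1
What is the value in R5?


Register state trace:
  MOV R5, 52  → R5 = 52 (0b00110100)
  MOV R0, 94  → R0 = 94 (0b01011110)
  OR R5, R0  → R5 = 52 OR 94 = 126 (0b01111110)
  SHL R5, 1  → R5 = 126 << 1 = 252
Final: R5 = 252

252


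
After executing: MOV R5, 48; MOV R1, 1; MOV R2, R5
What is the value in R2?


Register state trace:
  MOV R5, 48  → R5 = 48
  MOV R1, 1  → R1 = 1
  MOV R2, R5  → R2 = 48
Final: R2 = 48

48


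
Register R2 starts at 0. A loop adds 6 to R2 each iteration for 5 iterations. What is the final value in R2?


Starting value: R2 = 0
  Iter 1: R2 = 0 + 6 = 6
  Iter 2: R2 = 6 + 6 = 12
  Iter 3: R2 = 12 + 6 = 18
  Iter 4: R2 = 18 + 6 = 24
  Iter 5: R2 = 24 + 6 = 30
Final: R2 = 30

30


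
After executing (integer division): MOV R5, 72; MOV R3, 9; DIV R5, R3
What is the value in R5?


Register state trace:
  MOV R5, 72  → R5 = 72
  MOV R3, 9  → R3 = 9
  DIV R5, R3  → R5 = 72 // 9 = 8
Final: R5 = 8

8


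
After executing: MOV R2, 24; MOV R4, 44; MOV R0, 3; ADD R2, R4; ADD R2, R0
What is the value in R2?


Register state trace:
  MOV R2, 24  → R2 = 24
  MOV R4, 44  → R4 = 44
  MOV R0, 3  → R0 = 3
  ADD R2, R4  → R2 = 24 + 44 = 68
  ADD R2, R0  → R2 = 68 + 3 = 71
Final: R2 = 71

71
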